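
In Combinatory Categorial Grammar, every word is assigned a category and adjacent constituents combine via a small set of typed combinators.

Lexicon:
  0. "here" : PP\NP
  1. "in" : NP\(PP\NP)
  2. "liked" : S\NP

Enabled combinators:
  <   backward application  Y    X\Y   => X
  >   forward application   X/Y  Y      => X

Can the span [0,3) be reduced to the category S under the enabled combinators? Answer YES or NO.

[0,3] S   <
  [0,2] NP   <
    [0,1] "here" : PP\NP
    [1,2] "in" : NP\(PP\NP)
  [2,3] "liked" : S\NP

YES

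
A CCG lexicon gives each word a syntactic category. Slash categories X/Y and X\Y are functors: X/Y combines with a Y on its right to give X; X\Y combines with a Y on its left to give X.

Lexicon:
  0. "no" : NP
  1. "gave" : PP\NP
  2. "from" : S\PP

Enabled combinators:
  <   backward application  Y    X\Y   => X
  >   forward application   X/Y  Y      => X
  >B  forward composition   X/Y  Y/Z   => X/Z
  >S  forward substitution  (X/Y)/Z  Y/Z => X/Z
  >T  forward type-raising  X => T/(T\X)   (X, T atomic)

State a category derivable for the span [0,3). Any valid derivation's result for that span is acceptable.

S

[0,3] S   <
  [0,2] PP   <
    [0,1] "no" : NP
    [1,2] "gave" : PP\NP
  [2,3] "from" : S\PP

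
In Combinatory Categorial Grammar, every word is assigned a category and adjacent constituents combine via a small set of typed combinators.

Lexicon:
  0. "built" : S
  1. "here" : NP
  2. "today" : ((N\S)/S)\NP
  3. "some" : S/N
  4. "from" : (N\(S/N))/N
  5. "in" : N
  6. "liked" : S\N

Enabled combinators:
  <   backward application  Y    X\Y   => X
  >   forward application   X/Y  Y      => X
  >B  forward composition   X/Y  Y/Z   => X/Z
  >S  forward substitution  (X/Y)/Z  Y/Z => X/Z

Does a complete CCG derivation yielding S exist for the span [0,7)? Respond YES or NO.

NO

S NP ((N\S)/S)\NP S/N (N\(S/N))/N N S\N
CKY chart[0,7] = {N}; S ∉ chart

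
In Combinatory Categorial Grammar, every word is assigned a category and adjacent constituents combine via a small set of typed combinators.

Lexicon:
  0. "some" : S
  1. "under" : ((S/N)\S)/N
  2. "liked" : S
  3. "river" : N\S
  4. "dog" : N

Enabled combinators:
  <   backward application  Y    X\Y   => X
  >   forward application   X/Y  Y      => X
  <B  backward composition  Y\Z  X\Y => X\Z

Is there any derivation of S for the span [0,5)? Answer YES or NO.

YES

[0,5] S   >
  [0,4] S/N   <
    [0,1] "some" : S
    [1,4] (S/N)\S   >
      [1,2] "under" : ((S/N)\S)/N
      [2,4] N   <
        [2,3] "liked" : S
        [3,4] "river" : N\S
  [4,5] "dog" : N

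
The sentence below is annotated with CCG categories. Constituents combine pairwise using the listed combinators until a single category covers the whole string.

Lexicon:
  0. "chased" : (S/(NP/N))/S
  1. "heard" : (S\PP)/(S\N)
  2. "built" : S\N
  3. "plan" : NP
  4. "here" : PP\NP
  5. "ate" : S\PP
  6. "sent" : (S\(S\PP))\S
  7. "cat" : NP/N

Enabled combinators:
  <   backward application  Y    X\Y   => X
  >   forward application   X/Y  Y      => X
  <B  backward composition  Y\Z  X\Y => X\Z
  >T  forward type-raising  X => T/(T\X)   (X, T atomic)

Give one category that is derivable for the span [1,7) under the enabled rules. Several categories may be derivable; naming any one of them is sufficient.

S

[0,8] S   >
  [0,7] S/(NP/N)   >
    [0,1] "chased" : (S/(NP/N))/S
    [1,7] S   <
      [1,3] S\PP   >
        [1,2] "heard" : (S\PP)/(S\N)
        [2,3] "built" : S\N
      [3,7] S\(S\PP)   <
        [3,6] S   <
          [3,4] "plan" : NP
          [4,6] S\NP   <B
            [4,5] "here" : PP\NP
            [5,6] "ate" : S\PP
        [6,7] "sent" : (S\(S\PP))\S
  [7,8] "cat" : NP/N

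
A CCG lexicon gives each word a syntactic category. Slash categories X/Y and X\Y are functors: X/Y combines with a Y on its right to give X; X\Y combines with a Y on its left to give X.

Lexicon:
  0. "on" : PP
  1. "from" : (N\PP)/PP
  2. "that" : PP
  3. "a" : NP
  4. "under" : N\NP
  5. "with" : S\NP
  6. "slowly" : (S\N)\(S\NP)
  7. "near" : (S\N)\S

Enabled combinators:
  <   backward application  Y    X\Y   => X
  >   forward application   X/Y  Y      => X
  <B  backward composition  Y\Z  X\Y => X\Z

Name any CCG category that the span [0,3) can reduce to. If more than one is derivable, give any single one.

[0,8] S   <
  [0,3] N   <
    [0,1] "on" : PP
    [1,3] N\PP   >
      [1,2] "from" : (N\PP)/PP
      [2,3] "that" : PP
  [3,8] S\N   <
    [3,7] S   <
      [3,5] N   <
        [3,4] "a" : NP
        [4,5] "under" : N\NP
      [5,7] S\N   <
        [5,6] "with" : S\NP
        [6,7] "slowly" : (S\N)\(S\NP)
    [7,8] "near" : (S\N)\S

N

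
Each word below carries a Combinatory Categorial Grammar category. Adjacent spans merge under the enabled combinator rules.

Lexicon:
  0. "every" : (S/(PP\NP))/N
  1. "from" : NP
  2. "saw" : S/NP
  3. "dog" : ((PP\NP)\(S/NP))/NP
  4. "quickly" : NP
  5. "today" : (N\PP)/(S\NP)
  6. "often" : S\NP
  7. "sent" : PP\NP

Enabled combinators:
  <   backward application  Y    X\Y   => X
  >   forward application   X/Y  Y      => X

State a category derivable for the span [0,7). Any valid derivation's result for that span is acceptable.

S/(PP\NP)

[0,8] S   >
  [0,7] S/(PP\NP)   >
    [0,1] "every" : (S/(PP\NP))/N
    [1,7] N   <
      [1,5] PP   <
        [1,2] "from" : NP
        [2,5] PP\NP   <
          [2,3] "saw" : S/NP
          [3,5] (PP\NP)\(S/NP)   >
            [3,4] "dog" : ((PP\NP)\(S/NP))/NP
            [4,5] "quickly" : NP
      [5,7] N\PP   >
        [5,6] "today" : (N\PP)/(S\NP)
        [6,7] "often" : S\NP
  [7,8] "sent" : PP\NP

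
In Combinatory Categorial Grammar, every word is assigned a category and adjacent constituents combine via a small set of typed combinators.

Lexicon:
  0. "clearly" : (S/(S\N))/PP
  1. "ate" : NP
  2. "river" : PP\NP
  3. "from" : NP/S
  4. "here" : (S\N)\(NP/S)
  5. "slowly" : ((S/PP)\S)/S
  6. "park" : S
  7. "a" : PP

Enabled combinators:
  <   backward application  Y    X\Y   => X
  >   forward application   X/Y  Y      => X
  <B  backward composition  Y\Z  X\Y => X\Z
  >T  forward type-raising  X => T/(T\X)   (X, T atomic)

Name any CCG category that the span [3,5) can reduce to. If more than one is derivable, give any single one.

[0,8] S   >
  [0,7] S/PP   <
    [0,5] S   >
      [0,3] S/(S\N)   >
        [0,1] "clearly" : (S/(S\N))/PP
        [1,3] PP   <
          [1,2] "ate" : NP
          [2,3] "river" : PP\NP
      [3,5] S\N   <
        [3,4] "from" : NP/S
        [4,5] "here" : (S\N)\(NP/S)
    [5,7] (S/PP)\S   >
      [5,6] "slowly" : ((S/PP)\S)/S
      [6,7] "park" : S
  [7,8] "a" : PP

S\N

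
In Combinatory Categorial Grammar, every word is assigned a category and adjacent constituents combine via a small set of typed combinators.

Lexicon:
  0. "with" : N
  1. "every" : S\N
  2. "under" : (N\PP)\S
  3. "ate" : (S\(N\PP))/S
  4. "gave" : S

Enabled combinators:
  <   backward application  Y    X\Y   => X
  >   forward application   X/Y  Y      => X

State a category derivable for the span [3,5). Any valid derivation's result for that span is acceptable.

S\(N\PP)

[0,5] S   <
  [0,3] N\PP   <
    [0,2] S   <
      [0,1] "with" : N
      [1,2] "every" : S\N
    [2,3] "under" : (N\PP)\S
  [3,5] S\(N\PP)   >
    [3,4] "ate" : (S\(N\PP))/S
    [4,5] "gave" : S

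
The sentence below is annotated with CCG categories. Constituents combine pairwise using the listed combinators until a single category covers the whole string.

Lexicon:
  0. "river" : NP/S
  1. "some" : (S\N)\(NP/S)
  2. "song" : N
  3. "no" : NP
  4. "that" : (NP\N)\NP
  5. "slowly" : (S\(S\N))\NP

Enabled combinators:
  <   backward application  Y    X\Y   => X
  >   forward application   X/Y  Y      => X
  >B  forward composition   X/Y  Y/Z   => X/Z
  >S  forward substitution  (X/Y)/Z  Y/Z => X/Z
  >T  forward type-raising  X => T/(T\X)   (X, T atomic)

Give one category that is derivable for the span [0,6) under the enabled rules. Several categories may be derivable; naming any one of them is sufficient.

S

[0,6] S   <
  [0,2] S\N   <
    [0,1] "river" : NP/S
    [1,2] "some" : (S\N)\(NP/S)
  [2,6] S\(S\N)   <
    [2,5] NP   <
      [2,3] "song" : N
      [3,5] NP\N   <
        [3,4] "no" : NP
        [4,5] "that" : (NP\N)\NP
    [5,6] "slowly" : (S\(S\N))\NP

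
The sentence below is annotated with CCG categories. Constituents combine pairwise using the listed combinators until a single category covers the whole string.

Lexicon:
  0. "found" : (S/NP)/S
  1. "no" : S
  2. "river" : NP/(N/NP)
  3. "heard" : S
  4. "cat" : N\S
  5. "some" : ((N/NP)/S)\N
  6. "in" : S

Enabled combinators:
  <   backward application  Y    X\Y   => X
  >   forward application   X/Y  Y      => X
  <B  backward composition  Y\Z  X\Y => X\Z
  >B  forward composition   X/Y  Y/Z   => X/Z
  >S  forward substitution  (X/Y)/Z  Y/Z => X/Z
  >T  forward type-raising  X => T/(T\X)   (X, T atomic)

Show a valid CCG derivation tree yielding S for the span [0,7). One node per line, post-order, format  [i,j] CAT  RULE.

[0,1] (S/NP)/S  lex  "found"
[1,2] S  lex  "no"
[0,2] S/NP  >  k=1
[2,3] NP/(N/NP)  lex  "river"
[3,4] S  lex  "heard"
[4,5] N\S  lex  "cat"
[3,5] N  <  k=4
[5,6] ((N/NP)/S)\N  lex  "some"
[3,6] (N/NP)/S  <  k=5
[2,6] NP/S  >B  k=3
[6,7] S  lex  "in"
[2,7] NP  >  k=6
[0,7] S  >  k=2

[0,7] S   >
  [0,2] S/NP   >
    [0,1] "found" : (S/NP)/S
    [1,2] "no" : S
  [2,7] NP   >
    [2,6] NP/S   >B
      [2,3] "river" : NP/(N/NP)
      [3,6] (N/NP)/S   <
        [3,5] N   <
          [3,4] "heard" : S
          [4,5] "cat" : N\S
        [5,6] "some" : ((N/NP)/S)\N
    [6,7] "in" : S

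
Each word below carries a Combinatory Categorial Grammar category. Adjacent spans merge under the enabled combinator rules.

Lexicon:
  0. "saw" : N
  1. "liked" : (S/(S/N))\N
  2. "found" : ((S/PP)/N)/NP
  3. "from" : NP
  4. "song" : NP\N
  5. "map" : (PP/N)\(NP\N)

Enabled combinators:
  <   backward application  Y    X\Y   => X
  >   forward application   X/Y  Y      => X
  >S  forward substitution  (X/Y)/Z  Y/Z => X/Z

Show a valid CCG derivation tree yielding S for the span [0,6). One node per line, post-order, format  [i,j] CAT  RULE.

[0,1] N  lex  "saw"
[1,2] (S/(S/N))\N  lex  "liked"
[0,2] S/(S/N)  <  k=1
[2,3] ((S/PP)/N)/NP  lex  "found"
[3,4] NP  lex  "from"
[2,4] (S/PP)/N  >  k=3
[4,5] NP\N  lex  "song"
[5,6] (PP/N)\(NP\N)  lex  "map"
[4,6] PP/N  <  k=5
[2,6] S/N  >S  k=4
[0,6] S  >  k=2

[0,6] S   >
  [0,2] S/(S/N)   <
    [0,1] "saw" : N
    [1,2] "liked" : (S/(S/N))\N
  [2,6] S/N   >S
    [2,4] (S/PP)/N   >
      [2,3] "found" : ((S/PP)/N)/NP
      [3,4] "from" : NP
    [4,6] PP/N   <
      [4,5] "song" : NP\N
      [5,6] "map" : (PP/N)\(NP\N)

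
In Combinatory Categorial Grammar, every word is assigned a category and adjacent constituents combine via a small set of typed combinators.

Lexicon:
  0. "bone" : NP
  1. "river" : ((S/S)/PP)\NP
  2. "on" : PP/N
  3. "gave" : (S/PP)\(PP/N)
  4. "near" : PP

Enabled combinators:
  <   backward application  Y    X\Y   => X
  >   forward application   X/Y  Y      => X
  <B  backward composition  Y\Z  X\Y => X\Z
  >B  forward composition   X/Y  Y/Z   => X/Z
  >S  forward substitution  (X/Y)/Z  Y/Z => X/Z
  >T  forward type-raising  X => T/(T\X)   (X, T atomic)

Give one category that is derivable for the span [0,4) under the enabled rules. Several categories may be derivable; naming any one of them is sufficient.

S/PP

[0,5] S   >
  [0,4] S/PP   >S
    [0,2] (S/S)/PP   <
      [0,1] "bone" : NP
      [1,2] "river" : ((S/S)/PP)\NP
    [2,4] S/PP   <
      [2,3] "on" : PP/N
      [3,4] "gave" : (S/PP)\(PP/N)
  [4,5] "near" : PP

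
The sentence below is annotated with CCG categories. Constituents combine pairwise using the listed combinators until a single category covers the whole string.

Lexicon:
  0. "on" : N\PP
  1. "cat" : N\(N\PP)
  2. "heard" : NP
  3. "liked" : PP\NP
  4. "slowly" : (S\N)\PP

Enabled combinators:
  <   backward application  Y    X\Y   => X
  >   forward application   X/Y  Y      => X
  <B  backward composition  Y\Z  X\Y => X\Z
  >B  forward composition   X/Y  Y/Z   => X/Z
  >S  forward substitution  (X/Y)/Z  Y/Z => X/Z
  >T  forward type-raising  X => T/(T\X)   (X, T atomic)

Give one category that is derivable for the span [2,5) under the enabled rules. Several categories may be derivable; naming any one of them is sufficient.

[0,5] S   <
  [0,2] N   <
    [0,1] "on" : N\PP
    [1,2] "cat" : N\(N\PP)
  [2,5] S\N   <
    [2,4] PP   <
      [2,3] "heard" : NP
      [3,4] "liked" : PP\NP
    [4,5] "slowly" : (S\N)\PP

S\N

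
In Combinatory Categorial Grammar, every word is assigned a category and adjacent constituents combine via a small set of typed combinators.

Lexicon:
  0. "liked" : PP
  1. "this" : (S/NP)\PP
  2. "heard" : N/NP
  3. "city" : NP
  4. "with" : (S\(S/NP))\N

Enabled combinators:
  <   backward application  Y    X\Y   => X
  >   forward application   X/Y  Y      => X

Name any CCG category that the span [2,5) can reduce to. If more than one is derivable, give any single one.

S\(S/NP)

[0,5] S   <
  [0,2] S/NP   <
    [0,1] "liked" : PP
    [1,2] "this" : (S/NP)\PP
  [2,5] S\(S/NP)   <
    [2,4] N   >
      [2,3] "heard" : N/NP
      [3,4] "city" : NP
    [4,5] "with" : (S\(S/NP))\N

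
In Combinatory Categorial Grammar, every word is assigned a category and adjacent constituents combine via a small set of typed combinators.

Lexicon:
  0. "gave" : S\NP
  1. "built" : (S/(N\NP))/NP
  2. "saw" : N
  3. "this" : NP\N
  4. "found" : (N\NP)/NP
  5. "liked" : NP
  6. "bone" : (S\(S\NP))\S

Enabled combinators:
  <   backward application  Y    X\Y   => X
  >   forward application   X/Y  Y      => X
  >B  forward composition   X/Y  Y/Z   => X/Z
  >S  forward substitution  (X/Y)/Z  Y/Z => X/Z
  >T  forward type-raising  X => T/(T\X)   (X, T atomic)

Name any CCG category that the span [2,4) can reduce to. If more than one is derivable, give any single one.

NP

[0,7] S   <
  [0,1] "gave" : S\NP
  [1,7] S\(S\NP)   <
    [1,6] S   >
      [1,4] S/(N\NP)   >
        [1,2] "built" : (S/(N\NP))/NP
        [2,4] NP   <
          [2,3] "saw" : N
          [3,4] "this" : NP\N
      [4,6] N\NP   >
        [4,5] "found" : (N\NP)/NP
        [5,6] "liked" : NP
    [6,7] "bone" : (S\(S\NP))\S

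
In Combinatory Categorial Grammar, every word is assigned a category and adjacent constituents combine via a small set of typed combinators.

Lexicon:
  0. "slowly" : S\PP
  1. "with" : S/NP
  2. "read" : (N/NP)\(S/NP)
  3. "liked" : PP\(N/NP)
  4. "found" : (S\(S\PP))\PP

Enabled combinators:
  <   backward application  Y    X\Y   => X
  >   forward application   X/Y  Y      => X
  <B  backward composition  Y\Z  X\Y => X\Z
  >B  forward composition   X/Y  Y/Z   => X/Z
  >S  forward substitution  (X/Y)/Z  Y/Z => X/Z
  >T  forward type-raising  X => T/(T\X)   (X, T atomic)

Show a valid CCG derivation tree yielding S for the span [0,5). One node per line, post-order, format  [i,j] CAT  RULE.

[0,5] S   <
  [0,1] "slowly" : S\PP
  [1,5] S\(S\PP)   <
    [1,4] PP   <
      [1,3] N/NP   <
        [1,2] "with" : S/NP
        [2,3] "read" : (N/NP)\(S/NP)
      [3,4] "liked" : PP\(N/NP)
    [4,5] "found" : (S\(S\PP))\PP

[0,1] S\PP  lex  "slowly"
[1,2] S/NP  lex  "with"
[2,3] (N/NP)\(S/NP)  lex  "read"
[1,3] N/NP  <  k=2
[3,4] PP\(N/NP)  lex  "liked"
[1,4] PP  <  k=3
[4,5] (S\(S\PP))\PP  lex  "found"
[1,5] S\(S\PP)  <  k=4
[0,5] S  <  k=1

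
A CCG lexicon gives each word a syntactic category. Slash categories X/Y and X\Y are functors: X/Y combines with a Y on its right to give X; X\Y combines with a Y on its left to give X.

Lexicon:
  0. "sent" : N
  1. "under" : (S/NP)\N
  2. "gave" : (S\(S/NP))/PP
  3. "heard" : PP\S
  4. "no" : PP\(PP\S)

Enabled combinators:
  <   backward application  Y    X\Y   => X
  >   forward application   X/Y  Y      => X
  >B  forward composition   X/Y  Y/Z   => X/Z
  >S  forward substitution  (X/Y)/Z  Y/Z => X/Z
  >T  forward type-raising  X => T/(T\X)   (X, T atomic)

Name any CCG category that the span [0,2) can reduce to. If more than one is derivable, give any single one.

S/NP

[0,5] S   <
  [0,2] S/NP   <
    [0,1] "sent" : N
    [1,2] "under" : (S/NP)\N
  [2,5] S\(S/NP)   >
    [2,3] "gave" : (S\(S/NP))/PP
    [3,5] PP   <
      [3,4] "heard" : PP\S
      [4,5] "no" : PP\(PP\S)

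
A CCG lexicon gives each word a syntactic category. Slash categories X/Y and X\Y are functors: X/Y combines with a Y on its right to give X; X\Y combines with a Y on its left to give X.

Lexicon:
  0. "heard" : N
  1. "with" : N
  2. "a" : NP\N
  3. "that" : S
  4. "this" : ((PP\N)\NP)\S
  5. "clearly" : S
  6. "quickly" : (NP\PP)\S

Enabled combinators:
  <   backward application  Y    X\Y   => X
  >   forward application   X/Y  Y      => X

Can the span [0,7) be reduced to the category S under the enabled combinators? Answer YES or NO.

NO

N N NP\N S ((PP\N)\NP)\S S (NP\PP)\S
CKY chart[0,7] = {NP}; S ∉ chart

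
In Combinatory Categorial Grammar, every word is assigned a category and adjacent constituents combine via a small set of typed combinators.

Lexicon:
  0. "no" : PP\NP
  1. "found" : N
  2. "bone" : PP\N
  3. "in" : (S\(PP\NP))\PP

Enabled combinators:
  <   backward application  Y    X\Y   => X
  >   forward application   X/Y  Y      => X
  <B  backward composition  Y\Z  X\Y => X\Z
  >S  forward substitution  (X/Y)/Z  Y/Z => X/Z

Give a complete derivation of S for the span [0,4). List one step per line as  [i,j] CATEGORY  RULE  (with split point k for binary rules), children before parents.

[0,4] S   <
  [0,1] "no" : PP\NP
  [1,4] S\(PP\NP)   <
    [1,3] PP   <
      [1,2] "found" : N
      [2,3] "bone" : PP\N
    [3,4] "in" : (S\(PP\NP))\PP

[0,1] PP\NP  lex  "no"
[1,2] N  lex  "found"
[2,3] PP\N  lex  "bone"
[1,3] PP  <  k=2
[3,4] (S\(PP\NP))\PP  lex  "in"
[1,4] S\(PP\NP)  <  k=3
[0,4] S  <  k=1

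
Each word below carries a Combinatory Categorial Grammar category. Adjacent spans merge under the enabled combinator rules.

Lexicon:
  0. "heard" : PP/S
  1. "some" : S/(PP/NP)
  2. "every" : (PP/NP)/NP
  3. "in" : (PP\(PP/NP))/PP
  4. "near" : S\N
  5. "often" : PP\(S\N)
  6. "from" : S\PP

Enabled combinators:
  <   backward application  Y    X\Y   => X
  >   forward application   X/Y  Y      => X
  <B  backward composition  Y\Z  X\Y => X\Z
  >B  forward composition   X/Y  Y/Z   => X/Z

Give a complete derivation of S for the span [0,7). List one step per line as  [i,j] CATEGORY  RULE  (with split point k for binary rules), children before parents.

[0,1] PP/S  lex  "heard"
[1,2] S/(PP/NP)  lex  "some"
[2,3] (PP/NP)/NP  lex  "every"
[1,3] S/NP  >B  k=2
[0,3] PP/NP  >B  k=1
[3,4] (PP\(PP/NP))/PP  lex  "in"
[4,5] S\N  lex  "near"
[5,6] PP\(S\N)  lex  "often"
[4,6] PP  <  k=5
[3,6] PP\(PP/NP)  >  k=4
[0,6] PP  <  k=3
[6,7] S\PP  lex  "from"
[0,7] S  <  k=6

[0,7] S   <
  [0,6] PP   <
    [0,3] PP/NP   >B
      [0,1] "heard" : PP/S
      [1,3] S/NP   >B
        [1,2] "some" : S/(PP/NP)
        [2,3] "every" : (PP/NP)/NP
    [3,6] PP\(PP/NP)   >
      [3,4] "in" : (PP\(PP/NP))/PP
      [4,6] PP   <
        [4,5] "near" : S\N
        [5,6] "often" : PP\(S\N)
  [6,7] "from" : S\PP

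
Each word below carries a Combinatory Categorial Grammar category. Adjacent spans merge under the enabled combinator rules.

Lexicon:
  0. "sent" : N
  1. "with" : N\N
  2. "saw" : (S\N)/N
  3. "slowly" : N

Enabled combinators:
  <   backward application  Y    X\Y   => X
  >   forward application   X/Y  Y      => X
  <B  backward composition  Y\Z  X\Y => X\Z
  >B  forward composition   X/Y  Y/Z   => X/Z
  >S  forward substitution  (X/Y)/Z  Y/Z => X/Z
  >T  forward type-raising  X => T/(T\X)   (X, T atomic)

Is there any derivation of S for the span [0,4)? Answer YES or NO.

YES

[0,4] S   >
  [0,1] S/(S\N)   >T
    [0,1] "sent" : N
  [1,4] S\N   <B
    [1,2] "with" : N\N
    [2,4] S\N   >
      [2,3] "saw" : (S\N)/N
      [3,4] "slowly" : N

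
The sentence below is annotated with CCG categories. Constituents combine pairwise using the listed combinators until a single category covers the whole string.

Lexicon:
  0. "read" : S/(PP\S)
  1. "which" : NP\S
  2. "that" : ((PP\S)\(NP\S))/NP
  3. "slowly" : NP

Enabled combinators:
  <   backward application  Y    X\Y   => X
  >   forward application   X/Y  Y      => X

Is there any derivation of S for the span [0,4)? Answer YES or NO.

YES

[0,4] S   >
  [0,1] "read" : S/(PP\S)
  [1,4] PP\S   <
    [1,2] "which" : NP\S
    [2,4] (PP\S)\(NP\S)   >
      [2,3] "that" : ((PP\S)\(NP\S))/NP
      [3,4] "slowly" : NP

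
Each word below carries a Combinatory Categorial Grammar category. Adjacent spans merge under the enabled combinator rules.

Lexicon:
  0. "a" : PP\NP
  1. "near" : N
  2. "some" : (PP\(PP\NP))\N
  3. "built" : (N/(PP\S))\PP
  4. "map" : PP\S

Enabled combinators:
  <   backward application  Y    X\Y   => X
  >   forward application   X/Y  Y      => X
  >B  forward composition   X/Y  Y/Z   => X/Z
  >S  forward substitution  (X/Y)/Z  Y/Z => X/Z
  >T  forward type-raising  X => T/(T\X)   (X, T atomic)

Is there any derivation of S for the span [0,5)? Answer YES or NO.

NO

PP\NP N (PP\(PP\NP))\N (N/(PP\S))\PP PP\S
CKY chart[0,5] = {N, N/(N\N), NP/(NP\N), PP/(PP\N), S/(S\N)}; S ∉ chart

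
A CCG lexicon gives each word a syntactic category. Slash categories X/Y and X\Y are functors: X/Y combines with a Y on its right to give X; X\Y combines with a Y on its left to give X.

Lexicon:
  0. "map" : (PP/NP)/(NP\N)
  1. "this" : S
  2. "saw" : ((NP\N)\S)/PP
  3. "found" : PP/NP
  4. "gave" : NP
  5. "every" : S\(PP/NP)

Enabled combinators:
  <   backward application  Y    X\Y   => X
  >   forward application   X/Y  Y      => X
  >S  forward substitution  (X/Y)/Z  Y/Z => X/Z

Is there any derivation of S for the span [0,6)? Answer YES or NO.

[0,6] S   <
  [0,5] PP/NP   >
    [0,1] "map" : (PP/NP)/(NP\N)
    [1,5] NP\N   <
      [1,2] "this" : S
      [2,5] (NP\N)\S   >
        [2,3] "saw" : ((NP\N)\S)/PP
        [3,5] PP   >
          [3,4] "found" : PP/NP
          [4,5] "gave" : NP
  [5,6] "every" : S\(PP/NP)

YES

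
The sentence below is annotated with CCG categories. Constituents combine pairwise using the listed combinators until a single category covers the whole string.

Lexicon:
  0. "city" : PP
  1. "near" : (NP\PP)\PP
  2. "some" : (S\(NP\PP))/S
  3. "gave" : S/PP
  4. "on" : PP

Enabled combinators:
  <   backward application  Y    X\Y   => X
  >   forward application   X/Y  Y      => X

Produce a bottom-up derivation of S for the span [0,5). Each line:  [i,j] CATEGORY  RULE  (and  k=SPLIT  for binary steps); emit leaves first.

[0,5] S   <
  [0,2] NP\PP   <
    [0,1] "city" : PP
    [1,2] "near" : (NP\PP)\PP
  [2,5] S\(NP\PP)   >
    [2,3] "some" : (S\(NP\PP))/S
    [3,5] S   >
      [3,4] "gave" : S/PP
      [4,5] "on" : PP

[0,1] PP  lex  "city"
[1,2] (NP\PP)\PP  lex  "near"
[0,2] NP\PP  <  k=1
[2,3] (S\(NP\PP))/S  lex  "some"
[3,4] S/PP  lex  "gave"
[4,5] PP  lex  "on"
[3,5] S  >  k=4
[2,5] S\(NP\PP)  >  k=3
[0,5] S  <  k=2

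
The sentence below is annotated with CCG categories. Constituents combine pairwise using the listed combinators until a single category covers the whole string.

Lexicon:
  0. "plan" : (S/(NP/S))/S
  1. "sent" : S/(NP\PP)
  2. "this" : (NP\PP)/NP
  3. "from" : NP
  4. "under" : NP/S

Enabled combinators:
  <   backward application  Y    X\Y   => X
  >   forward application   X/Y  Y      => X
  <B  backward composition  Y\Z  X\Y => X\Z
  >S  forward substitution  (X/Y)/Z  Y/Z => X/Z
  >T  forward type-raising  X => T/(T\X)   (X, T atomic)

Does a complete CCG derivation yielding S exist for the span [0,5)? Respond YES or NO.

YES

[0,5] S   >
  [0,4] S/(NP/S)   >
    [0,1] "plan" : (S/(NP/S))/S
    [1,4] S   >
      [1,2] "sent" : S/(NP\PP)
      [2,4] NP\PP   >
        [2,3] "this" : (NP\PP)/NP
        [3,4] "from" : NP
  [4,5] "under" : NP/S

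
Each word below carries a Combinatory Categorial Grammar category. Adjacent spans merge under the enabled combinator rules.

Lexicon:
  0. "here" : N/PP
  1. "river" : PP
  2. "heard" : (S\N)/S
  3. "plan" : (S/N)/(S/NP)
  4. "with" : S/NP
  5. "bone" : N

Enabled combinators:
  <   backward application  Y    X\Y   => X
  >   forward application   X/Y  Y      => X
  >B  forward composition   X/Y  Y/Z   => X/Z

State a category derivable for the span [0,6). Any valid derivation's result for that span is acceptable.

[0,6] S   <
  [0,2] N   >
    [0,1] "here" : N/PP
    [1,2] "river" : PP
  [2,6] S\N   >
    [2,3] "heard" : (S\N)/S
    [3,6] S   >
      [3,5] S/N   >
        [3,4] "plan" : (S/N)/(S/NP)
        [4,5] "with" : S/NP
      [5,6] "bone" : N

S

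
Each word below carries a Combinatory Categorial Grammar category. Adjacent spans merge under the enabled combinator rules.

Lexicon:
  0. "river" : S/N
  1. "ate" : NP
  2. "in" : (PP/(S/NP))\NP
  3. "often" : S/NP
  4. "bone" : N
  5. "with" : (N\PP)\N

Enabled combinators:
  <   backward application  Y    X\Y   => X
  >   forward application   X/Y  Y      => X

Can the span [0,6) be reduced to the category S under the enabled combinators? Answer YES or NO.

[0,6] S   >
  [0,1] "river" : S/N
  [1,6] N   <
    [1,4] PP   >
      [1,3] PP/(S/NP)   <
        [1,2] "ate" : NP
        [2,3] "in" : (PP/(S/NP))\NP
      [3,4] "often" : S/NP
    [4,6] N\PP   <
      [4,5] "bone" : N
      [5,6] "with" : (N\PP)\N

YES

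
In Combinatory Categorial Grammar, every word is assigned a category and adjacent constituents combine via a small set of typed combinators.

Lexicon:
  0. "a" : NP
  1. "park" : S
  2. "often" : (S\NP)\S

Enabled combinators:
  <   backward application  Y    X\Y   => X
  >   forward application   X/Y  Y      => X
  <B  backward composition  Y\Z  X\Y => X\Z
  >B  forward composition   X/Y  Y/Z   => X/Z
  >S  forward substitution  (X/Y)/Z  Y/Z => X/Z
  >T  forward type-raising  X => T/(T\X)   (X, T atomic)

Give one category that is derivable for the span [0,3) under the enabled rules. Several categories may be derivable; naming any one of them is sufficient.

S

[0,3] S   >
  [0,1] S/(S\NP)   >T
    [0,1] "a" : NP
  [1,3] S\NP   <
    [1,2] "park" : S
    [2,3] "often" : (S\NP)\S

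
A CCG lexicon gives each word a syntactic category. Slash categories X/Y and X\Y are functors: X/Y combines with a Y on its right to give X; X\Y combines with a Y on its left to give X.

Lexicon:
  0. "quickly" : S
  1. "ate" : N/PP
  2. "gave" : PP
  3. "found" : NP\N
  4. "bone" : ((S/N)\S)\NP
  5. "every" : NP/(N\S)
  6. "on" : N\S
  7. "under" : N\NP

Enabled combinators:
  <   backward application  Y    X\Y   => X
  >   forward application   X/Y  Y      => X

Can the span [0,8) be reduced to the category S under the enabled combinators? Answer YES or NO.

YES

[0,8] S   >
  [0,5] S/N   <
    [0,1] "quickly" : S
    [1,5] (S/N)\S   <
      [1,4] NP   <
        [1,3] N   >
          [1,2] "ate" : N/PP
          [2,3] "gave" : PP
        [3,4] "found" : NP\N
      [4,5] "bone" : ((S/N)\S)\NP
  [5,8] N   <
    [5,7] NP   >
      [5,6] "every" : NP/(N\S)
      [6,7] "on" : N\S
    [7,8] "under" : N\NP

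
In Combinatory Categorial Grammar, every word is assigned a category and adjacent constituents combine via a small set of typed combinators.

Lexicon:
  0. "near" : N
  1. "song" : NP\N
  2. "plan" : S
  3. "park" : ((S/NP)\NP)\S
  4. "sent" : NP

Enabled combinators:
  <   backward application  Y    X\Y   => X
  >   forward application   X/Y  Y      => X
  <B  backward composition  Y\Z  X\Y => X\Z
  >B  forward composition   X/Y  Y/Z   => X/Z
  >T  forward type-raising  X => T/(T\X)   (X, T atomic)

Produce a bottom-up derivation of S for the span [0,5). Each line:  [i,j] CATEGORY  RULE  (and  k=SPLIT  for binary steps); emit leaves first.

[0,1] N  lex  "near"
[0,1] NP/(NP\N)  >T
[1,2] NP\N  lex  "song"
[0,2] NP  >  k=1
[2,3] S  lex  "plan"
[3,4] ((S/NP)\NP)\S  lex  "park"
[2,4] (S/NP)\NP  <  k=3
[0,4] S/NP  <  k=2
[4,5] NP  lex  "sent"
[0,5] S  >  k=4

[0,5] S   >
  [0,4] S/NP   <
    [0,2] NP   >
      [0,1] NP/(NP\N)   >T
        [0,1] "near" : N
      [1,2] "song" : NP\N
    [2,4] (S/NP)\NP   <
      [2,3] "plan" : S
      [3,4] "park" : ((S/NP)\NP)\S
  [4,5] "sent" : NP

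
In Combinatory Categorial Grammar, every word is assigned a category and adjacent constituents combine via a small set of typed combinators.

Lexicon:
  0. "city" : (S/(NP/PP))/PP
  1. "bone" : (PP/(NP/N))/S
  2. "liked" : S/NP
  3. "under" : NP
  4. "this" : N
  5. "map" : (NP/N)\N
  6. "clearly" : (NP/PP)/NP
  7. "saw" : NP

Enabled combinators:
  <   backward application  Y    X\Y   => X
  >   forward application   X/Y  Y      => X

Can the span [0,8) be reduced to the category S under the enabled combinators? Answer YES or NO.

YES

[0,8] S   >
  [0,6] S/(NP/PP)   >
    [0,1] "city" : (S/(NP/PP))/PP
    [1,6] PP   >
      [1,4] PP/(NP/N)   >
        [1,2] "bone" : (PP/(NP/N))/S
        [2,4] S   >
          [2,3] "liked" : S/NP
          [3,4] "under" : NP
      [4,6] NP/N   <
        [4,5] "this" : N
        [5,6] "map" : (NP/N)\N
  [6,8] NP/PP   >
    [6,7] "clearly" : (NP/PP)/NP
    [7,8] "saw" : NP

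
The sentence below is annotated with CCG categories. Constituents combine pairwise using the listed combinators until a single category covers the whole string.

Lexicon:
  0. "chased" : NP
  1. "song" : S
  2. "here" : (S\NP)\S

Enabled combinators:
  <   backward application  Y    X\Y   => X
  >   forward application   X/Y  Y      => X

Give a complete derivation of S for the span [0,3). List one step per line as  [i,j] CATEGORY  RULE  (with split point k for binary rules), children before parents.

[0,1] NP  lex  "chased"
[1,2] S  lex  "song"
[2,3] (S\NP)\S  lex  "here"
[1,3] S\NP  <  k=2
[0,3] S  <  k=1

[0,3] S   <
  [0,1] "chased" : NP
  [1,3] S\NP   <
    [1,2] "song" : S
    [2,3] "here" : (S\NP)\S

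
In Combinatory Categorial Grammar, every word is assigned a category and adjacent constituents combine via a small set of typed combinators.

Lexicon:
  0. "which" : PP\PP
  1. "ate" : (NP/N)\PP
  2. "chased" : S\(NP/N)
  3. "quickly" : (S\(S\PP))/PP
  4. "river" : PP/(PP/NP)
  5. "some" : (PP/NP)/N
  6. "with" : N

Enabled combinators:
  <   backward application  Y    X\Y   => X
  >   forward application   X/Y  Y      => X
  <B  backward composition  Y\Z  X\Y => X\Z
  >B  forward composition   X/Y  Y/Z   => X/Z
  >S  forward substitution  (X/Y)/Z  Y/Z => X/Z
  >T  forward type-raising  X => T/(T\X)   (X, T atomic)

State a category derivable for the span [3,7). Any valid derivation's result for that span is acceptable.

S\(S\PP)

[0,7] S   <
  [0,3] S\PP   <B
    [0,1] "which" : PP\PP
    [1,3] S\PP   <B
      [1,2] "ate" : (NP/N)\PP
      [2,3] "chased" : S\(NP/N)
  [3,7] S\(S\PP)   >
    [3,4] "quickly" : (S\(S\PP))/PP
    [4,7] PP   >
      [4,5] "river" : PP/(PP/NP)
      [5,7] PP/NP   >
        [5,6] "some" : (PP/NP)/N
        [6,7] "with" : N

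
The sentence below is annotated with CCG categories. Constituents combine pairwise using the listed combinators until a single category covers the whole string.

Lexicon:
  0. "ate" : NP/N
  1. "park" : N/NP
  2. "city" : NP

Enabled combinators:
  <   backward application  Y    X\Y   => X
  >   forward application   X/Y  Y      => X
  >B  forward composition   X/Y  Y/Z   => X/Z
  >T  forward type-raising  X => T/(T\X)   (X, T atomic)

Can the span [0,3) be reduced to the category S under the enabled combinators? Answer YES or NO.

NO

NP/N N/NP NP
CKY chart[0,3] = {N/(N\NP), NP, NP/(NP\NP), NP/(N\N), PP/(PP\NP), S/(S\NP)}; S ∉ chart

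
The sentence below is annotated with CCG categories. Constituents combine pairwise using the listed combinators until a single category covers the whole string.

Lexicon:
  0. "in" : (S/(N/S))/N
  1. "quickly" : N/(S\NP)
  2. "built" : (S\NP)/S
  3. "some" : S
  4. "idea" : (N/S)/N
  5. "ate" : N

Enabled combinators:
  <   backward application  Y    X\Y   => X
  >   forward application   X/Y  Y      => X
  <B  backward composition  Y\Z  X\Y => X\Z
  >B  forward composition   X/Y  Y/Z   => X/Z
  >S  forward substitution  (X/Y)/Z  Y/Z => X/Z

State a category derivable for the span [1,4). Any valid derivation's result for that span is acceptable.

[0,6] S   >
  [0,5] S/N   >B
    [0,4] S/(N/S)   >
      [0,1] "in" : (S/(N/S))/N
      [1,4] N   >
        [1,3] N/S   >B
          [1,2] "quickly" : N/(S\NP)
          [2,3] "built" : (S\NP)/S
        [3,4] "some" : S
    [4,5] "idea" : (N/S)/N
  [5,6] "ate" : N

N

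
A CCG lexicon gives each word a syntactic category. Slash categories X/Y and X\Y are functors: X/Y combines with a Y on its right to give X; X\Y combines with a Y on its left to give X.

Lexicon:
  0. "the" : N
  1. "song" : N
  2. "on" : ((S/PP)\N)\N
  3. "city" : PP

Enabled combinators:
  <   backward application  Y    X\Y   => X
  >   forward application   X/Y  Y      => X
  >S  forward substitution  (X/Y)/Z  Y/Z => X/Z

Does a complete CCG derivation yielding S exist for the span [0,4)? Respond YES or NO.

YES

[0,4] S   >
  [0,3] S/PP   <
    [0,1] "the" : N
    [1,3] (S/PP)\N   <
      [1,2] "song" : N
      [2,3] "on" : ((S/PP)\N)\N
  [3,4] "city" : PP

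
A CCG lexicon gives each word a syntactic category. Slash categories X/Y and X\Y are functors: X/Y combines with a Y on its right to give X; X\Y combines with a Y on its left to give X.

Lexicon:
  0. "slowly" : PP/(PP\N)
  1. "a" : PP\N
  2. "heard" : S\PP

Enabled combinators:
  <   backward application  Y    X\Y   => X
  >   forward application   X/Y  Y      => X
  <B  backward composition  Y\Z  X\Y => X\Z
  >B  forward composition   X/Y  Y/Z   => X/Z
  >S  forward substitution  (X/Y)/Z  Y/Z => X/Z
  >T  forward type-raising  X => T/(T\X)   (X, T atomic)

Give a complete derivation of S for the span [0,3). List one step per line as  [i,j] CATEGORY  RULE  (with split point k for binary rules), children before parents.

[0,3] S   <
  [0,2] PP   >
    [0,1] "slowly" : PP/(PP\N)
    [1,2] "a" : PP\N
  [2,3] "heard" : S\PP

[0,1] PP/(PP\N)  lex  "slowly"
[1,2] PP\N  lex  "a"
[0,2] PP  >  k=1
[2,3] S\PP  lex  "heard"
[0,3] S  <  k=2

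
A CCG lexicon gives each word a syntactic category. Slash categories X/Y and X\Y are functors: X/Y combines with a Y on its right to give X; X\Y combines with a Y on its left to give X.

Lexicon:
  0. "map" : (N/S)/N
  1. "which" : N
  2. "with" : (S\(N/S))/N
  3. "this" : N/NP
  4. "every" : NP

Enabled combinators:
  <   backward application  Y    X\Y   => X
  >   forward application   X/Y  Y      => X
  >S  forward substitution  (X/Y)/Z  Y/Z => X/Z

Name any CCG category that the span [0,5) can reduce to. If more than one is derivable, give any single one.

S

[0,5] S   <
  [0,2] N/S   >
    [0,1] "map" : (N/S)/N
    [1,2] "which" : N
  [2,5] S\(N/S)   >
    [2,3] "with" : (S\(N/S))/N
    [3,5] N   >
      [3,4] "this" : N/NP
      [4,5] "every" : NP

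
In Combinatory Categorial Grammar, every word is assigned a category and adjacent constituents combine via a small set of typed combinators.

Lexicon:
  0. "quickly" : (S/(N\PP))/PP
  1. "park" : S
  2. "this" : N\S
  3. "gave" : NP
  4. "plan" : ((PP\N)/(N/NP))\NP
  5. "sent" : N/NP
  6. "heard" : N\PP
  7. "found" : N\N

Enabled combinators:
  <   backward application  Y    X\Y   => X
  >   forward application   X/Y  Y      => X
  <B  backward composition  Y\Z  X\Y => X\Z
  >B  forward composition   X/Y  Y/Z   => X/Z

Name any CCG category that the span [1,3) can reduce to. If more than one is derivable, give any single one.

[0,8] S   >
  [0,6] S/(N\PP)   >
    [0,1] "quickly" : (S/(N\PP))/PP
    [1,6] PP   <
      [1,3] N   <
        [1,2] "park" : S
        [2,3] "this" : N\S
      [3,6] PP\N   >
        [3,5] (PP\N)/(N/NP)   <
          [3,4] "gave" : NP
          [4,5] "plan" : ((PP\N)/(N/NP))\NP
        [5,6] "sent" : N/NP
  [6,8] N\PP   <B
    [6,7] "heard" : N\PP
    [7,8] "found" : N\N

N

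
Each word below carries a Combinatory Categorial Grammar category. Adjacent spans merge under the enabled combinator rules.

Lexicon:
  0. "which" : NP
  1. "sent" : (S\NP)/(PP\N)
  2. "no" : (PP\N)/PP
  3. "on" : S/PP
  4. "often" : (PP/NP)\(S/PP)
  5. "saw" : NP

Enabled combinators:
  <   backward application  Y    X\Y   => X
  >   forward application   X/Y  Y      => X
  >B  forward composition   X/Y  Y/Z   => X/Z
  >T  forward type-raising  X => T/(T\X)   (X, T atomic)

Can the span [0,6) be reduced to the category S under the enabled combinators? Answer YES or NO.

YES

[0,6] S   <
  [0,1] "which" : NP
  [1,6] S\NP   >
    [1,2] "sent" : (S\NP)/(PP\N)
    [2,6] PP\N   >
      [2,3] "no" : (PP\N)/PP
      [3,6] PP   >
        [3,5] PP/NP   <
          [3,4] "on" : S/PP
          [4,5] "often" : (PP/NP)\(S/PP)
        [5,6] "saw" : NP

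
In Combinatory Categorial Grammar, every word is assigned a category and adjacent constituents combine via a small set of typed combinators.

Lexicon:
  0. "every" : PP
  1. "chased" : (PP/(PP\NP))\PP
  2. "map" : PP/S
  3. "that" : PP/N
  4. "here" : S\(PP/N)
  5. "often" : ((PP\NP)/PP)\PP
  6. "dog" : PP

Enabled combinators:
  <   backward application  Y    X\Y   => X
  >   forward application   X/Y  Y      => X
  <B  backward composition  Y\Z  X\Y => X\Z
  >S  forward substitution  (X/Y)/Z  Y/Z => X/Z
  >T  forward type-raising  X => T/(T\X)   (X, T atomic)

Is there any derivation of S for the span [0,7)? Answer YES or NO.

NO

PP (PP/(PP\NP))\PP PP/S PP/N S\(PP/N) ((PP\NP)/PP)\PP PP
CKY chart[0,7] = {N/(N\PP), NP/(NP\PP), PP, PP/(PP\PP), S/(S\PP)}; S ∉ chart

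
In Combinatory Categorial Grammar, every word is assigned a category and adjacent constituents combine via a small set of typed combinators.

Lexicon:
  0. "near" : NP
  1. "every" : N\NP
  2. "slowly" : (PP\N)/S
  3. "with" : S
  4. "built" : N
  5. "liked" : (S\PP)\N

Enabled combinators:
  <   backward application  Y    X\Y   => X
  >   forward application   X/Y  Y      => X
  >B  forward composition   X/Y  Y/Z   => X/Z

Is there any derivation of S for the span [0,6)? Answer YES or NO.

[0,6] S   <
  [0,4] PP   <
    [0,2] N   <
      [0,1] "near" : NP
      [1,2] "every" : N\NP
    [2,4] PP\N   >
      [2,3] "slowly" : (PP\N)/S
      [3,4] "with" : S
  [4,6] S\PP   <
    [4,5] "built" : N
    [5,6] "liked" : (S\PP)\N

YES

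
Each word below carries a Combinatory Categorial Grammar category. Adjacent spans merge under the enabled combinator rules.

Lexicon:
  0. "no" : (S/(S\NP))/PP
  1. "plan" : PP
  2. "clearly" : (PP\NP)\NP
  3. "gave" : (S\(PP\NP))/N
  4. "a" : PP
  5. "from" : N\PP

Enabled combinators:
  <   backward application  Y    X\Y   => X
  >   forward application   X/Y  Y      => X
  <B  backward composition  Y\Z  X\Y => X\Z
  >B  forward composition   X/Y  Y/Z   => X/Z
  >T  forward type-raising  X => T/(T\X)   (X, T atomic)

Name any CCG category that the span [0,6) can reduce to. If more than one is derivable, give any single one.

S

[0,6] S   >
  [0,2] S/(S\NP)   >
    [0,1] "no" : (S/(S\NP))/PP
    [1,2] "plan" : PP
  [2,6] S\NP   <B
    [2,3] "clearly" : (PP\NP)\NP
    [3,6] S\(PP\NP)   >
      [3,4] "gave" : (S\(PP\NP))/N
      [4,6] N   <
        [4,5] "a" : PP
        [5,6] "from" : N\PP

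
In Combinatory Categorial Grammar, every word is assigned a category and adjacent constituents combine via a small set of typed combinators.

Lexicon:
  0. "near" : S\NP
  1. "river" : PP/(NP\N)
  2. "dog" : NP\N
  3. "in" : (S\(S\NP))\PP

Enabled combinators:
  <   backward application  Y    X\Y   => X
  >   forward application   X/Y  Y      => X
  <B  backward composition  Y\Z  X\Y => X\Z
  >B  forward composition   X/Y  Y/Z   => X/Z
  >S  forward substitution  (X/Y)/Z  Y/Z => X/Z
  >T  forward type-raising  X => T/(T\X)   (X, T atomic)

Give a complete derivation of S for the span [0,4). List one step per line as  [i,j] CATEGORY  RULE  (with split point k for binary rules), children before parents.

[0,1] S\NP  lex  "near"
[1,2] PP/(NP\N)  lex  "river"
[2,3] NP\N  lex  "dog"
[1,3] PP  >  k=2
[3,4] (S\(S\NP))\PP  lex  "in"
[1,4] S\(S\NP)  <  k=3
[0,4] S  <  k=1

[0,4] S   <
  [0,1] "near" : S\NP
  [1,4] S\(S\NP)   <
    [1,3] PP   >
      [1,2] "river" : PP/(NP\N)
      [2,3] "dog" : NP\N
    [3,4] "in" : (S\(S\NP))\PP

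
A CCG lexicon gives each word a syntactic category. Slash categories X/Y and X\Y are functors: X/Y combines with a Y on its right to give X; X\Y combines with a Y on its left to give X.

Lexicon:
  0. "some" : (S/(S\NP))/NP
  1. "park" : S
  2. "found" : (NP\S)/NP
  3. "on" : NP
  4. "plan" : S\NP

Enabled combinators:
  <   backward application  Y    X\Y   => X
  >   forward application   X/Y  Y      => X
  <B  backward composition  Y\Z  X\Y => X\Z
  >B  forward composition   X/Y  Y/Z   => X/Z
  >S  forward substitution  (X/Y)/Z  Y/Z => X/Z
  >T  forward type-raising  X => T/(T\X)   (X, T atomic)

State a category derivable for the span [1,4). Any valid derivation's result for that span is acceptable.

NP

[0,5] S   >
  [0,4] S/(S\NP)   >
    [0,1] "some" : (S/(S\NP))/NP
    [1,4] NP   <
      [1,2] "park" : S
      [2,4] NP\S   >
        [2,3] "found" : (NP\S)/NP
        [3,4] "on" : NP
  [4,5] "plan" : S\NP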